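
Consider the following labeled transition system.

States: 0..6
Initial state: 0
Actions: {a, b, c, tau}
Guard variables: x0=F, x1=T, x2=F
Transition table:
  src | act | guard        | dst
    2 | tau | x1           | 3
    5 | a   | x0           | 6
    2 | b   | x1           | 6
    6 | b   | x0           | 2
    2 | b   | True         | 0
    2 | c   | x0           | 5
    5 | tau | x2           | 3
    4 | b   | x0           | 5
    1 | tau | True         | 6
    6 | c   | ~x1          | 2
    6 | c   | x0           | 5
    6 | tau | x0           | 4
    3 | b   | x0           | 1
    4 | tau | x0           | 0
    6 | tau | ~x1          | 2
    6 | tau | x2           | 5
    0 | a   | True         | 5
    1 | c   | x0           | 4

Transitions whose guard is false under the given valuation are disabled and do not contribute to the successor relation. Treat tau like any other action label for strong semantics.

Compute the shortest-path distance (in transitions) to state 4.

BFS to 4:
  depth 0: {0}
  depth 1: {5}
4 never appears.

Answer: UNREACHABLE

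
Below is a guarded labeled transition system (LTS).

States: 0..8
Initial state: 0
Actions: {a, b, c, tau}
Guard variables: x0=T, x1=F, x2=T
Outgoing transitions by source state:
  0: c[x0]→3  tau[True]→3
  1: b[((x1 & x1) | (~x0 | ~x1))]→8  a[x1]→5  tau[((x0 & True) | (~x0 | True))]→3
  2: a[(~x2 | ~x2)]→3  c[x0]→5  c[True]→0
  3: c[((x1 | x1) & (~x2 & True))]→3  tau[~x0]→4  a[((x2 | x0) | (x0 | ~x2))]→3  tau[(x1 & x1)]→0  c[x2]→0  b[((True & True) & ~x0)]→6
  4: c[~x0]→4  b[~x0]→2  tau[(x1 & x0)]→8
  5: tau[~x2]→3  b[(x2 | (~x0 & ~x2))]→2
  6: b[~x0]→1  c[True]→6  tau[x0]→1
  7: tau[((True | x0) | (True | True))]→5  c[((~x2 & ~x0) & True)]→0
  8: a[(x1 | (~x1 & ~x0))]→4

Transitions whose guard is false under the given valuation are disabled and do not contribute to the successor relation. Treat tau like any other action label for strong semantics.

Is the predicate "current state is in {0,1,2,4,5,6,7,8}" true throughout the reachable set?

Inv-set: {0,1,2,4,5,6,7,8}
Reach set: {0,3}
  0: ok
  3: VIOLATES
witness against invariant: c → 3

Answer: INVARIANT VIOLATED at state 3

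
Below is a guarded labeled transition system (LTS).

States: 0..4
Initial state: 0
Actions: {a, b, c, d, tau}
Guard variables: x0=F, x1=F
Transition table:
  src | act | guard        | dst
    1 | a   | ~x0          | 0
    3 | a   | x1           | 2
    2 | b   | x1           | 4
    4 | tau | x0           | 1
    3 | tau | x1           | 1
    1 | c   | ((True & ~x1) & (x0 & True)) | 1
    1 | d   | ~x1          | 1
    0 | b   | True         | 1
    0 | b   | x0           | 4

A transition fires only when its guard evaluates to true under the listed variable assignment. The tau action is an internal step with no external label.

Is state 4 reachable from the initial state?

After dropping false guards: 3 live edges.
L0 = {0}
L1 = {1}  total {0,1}
Reach set: {0,1}

Answer: UNREACHABLE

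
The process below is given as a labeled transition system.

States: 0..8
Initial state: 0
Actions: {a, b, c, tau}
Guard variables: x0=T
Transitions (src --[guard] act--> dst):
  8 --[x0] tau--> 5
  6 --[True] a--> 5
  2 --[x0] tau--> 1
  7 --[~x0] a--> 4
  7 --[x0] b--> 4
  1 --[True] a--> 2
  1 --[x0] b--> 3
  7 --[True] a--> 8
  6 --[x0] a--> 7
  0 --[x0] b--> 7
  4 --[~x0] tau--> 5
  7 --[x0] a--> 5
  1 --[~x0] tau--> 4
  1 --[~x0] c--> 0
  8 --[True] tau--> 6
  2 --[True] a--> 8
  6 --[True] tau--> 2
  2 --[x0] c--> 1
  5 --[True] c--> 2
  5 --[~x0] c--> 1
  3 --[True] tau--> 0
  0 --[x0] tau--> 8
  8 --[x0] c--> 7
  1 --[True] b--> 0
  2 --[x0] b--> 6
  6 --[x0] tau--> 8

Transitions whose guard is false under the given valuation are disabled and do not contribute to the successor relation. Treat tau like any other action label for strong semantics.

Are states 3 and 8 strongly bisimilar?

Answer: NOT BISIMILAR

Working:
Refine partition for ~:
  round 0: {{0,1,2,3,4,5,6,7,8}}
  round 1: {{0},{1,7},{2},{3},{4},{5},{6},{8}}
  round 2: {{0},{1},{2},{3},{4},{5},{6},{7},{8}}
Fixed point at round 3; 9 class(es).
class of 3: {3}; class of 8: {8}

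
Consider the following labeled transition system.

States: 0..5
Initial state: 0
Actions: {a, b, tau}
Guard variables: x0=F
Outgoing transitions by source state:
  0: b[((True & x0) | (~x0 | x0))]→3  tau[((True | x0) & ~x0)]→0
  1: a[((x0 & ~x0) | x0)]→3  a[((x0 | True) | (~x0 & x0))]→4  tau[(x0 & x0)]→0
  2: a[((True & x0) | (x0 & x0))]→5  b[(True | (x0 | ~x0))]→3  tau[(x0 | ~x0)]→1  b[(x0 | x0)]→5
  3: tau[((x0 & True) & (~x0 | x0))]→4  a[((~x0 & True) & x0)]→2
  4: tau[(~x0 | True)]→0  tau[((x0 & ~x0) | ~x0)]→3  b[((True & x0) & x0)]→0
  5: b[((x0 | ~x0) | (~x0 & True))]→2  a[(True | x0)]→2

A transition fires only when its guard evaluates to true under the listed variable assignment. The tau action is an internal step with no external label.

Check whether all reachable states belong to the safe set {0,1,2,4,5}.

Allowed set {0,1,2,4,5}
R = {0,3}
  0: ✓
  3: outside
counterexample path to 3: b

Answer: INVARIANT VIOLATED at state 3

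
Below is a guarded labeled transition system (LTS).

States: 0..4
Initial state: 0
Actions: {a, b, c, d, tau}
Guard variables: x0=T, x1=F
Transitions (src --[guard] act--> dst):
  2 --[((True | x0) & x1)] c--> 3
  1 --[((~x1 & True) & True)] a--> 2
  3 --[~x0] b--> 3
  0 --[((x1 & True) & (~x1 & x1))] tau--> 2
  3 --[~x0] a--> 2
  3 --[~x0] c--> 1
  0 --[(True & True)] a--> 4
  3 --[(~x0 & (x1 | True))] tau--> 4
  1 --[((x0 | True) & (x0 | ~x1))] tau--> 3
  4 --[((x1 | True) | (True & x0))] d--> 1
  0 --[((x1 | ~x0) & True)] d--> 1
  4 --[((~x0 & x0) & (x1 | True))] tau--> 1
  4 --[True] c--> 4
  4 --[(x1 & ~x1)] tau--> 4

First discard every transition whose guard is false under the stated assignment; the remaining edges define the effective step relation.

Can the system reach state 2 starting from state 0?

Answer: REACHABLE

Trace:
After dropping false guards: 5 live edges.
depth 0: {0}
depth 1: {4}  cumulative {0,4}
depth 2: {1}  cumulative {0,1,4}
depth 3: {2,3}  cumulative {0,1,2,3,4}
Reachable = {0,1,2,3,4}
Path to 2: a·d·a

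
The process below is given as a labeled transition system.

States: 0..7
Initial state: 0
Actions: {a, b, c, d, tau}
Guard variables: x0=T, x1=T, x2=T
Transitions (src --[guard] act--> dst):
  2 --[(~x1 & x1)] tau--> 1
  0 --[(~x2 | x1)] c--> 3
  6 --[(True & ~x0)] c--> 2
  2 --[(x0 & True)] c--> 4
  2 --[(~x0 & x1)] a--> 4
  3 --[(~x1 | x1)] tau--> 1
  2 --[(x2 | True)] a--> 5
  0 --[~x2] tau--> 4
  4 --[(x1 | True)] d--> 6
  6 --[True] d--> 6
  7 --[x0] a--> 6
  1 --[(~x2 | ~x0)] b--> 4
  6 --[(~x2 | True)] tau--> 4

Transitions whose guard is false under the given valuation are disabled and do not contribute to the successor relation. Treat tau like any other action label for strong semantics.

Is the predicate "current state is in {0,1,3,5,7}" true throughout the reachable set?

Answer: INVARIANT HOLDS

Analysis:
Allowed set {0,1,3,5,7}
R = {0,1,3}
  0: ok
  1: ok
  3: ok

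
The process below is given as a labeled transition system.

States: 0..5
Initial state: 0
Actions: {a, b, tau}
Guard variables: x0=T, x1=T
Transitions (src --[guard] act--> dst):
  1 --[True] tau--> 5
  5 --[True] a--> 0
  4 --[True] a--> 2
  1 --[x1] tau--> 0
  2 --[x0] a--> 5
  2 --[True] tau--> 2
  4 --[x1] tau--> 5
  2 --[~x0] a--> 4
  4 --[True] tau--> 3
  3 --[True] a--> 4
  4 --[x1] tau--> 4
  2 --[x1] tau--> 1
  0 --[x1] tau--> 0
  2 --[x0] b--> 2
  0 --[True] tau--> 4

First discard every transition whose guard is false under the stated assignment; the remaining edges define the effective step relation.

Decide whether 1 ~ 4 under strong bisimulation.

Answer: NOT BISIMILAR

Trace:
Refine partition for ~:
  π0 = {{0,1,2,3,4,5}}
  π1 = {{0,1},{2},{3,5},{4}}
  π2 = {{0},{1},{2},{3},{4},{5}}
6 equivalence class(es) (converged in 3)
1∈{1}, 4∈{4}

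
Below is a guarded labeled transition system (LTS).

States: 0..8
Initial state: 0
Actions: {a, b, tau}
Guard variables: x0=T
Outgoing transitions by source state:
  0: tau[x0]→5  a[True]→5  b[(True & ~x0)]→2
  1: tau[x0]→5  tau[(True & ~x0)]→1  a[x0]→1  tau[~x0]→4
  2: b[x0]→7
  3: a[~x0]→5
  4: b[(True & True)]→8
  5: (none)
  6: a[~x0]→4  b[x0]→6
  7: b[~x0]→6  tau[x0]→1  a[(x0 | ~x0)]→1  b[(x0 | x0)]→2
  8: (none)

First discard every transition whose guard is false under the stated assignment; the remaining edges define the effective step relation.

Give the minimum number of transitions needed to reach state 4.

Answer: UNREACHABLE

Trace:
Breadth-first toward 4:
  depth 0: {0}
  depth 1: {5}
4 never appears.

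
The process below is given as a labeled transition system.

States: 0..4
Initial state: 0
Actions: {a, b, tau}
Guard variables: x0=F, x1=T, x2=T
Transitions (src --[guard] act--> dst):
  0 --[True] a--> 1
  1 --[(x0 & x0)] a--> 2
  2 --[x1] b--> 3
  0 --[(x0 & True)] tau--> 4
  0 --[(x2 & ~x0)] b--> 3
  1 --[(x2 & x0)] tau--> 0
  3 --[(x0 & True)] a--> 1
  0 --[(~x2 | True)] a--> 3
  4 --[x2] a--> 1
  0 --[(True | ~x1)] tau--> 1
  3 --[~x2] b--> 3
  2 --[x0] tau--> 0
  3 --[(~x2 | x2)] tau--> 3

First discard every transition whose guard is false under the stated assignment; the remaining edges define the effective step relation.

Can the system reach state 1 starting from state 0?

Answer: REACHABLE

Trace:
Guard filter leaves 7 enabled edge(s).
L0 = {0}
L1 = {1,3}  total {0,1,3}
Reachable = {0,1,3}
Path to 1: a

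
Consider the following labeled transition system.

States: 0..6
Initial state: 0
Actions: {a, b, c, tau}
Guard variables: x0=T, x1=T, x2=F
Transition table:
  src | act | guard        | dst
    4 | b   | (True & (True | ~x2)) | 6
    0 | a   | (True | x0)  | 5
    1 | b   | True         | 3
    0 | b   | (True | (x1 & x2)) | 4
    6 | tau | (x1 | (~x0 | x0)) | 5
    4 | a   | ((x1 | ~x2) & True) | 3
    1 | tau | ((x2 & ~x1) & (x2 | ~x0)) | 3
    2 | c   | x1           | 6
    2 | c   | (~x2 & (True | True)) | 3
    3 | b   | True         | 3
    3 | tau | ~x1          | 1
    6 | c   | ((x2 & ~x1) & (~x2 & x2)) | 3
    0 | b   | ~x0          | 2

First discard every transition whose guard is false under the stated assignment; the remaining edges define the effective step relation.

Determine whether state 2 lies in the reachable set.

9 transition(s) survive guard evaluation.
depth 0: {0}
depth 1: {4,5}  now seen {0,4,5}
depth 2: {3,6}  now seen {0,3,4,5,6}
Reachable = {0,3,4,5,6}

Answer: UNREACHABLE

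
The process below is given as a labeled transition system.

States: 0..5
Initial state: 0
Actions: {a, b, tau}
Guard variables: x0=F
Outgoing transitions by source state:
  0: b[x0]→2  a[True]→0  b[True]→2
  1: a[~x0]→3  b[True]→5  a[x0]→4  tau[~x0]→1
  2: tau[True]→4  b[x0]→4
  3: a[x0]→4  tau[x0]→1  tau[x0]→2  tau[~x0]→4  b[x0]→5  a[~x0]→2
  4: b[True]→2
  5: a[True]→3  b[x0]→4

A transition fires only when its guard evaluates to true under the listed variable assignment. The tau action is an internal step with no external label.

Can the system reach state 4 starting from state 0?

Answer: REACHABLE

Working:
Guard filter leaves 10 enabled edge(s).
Layer 0: {0}
Layer 1: {2}  total {0,2}
Layer 2: {4}  total {0,2,4}
Reach set: {0,2,4}
witness 4: b·tau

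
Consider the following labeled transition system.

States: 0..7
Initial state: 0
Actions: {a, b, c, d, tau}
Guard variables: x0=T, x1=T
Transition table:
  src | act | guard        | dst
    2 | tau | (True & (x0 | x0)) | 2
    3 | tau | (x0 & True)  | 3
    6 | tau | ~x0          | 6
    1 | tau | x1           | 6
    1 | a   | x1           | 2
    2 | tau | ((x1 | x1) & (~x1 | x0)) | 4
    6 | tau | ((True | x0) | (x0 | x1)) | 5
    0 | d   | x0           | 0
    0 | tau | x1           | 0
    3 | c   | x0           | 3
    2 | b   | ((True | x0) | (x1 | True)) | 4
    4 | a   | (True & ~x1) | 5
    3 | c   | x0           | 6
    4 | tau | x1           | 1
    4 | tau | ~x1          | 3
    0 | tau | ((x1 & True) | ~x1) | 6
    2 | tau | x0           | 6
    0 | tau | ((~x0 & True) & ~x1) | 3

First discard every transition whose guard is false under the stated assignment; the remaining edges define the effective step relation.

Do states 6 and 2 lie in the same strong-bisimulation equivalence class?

Answer: NOT BISIMILAR

Analysis:
Compute ~ classes (split until stable):
  π0 = {{0,1,2,3,4,5,6,7}}
  π1 = {{0},{1},{2},{3},{4,6},{5,7}}
  π2 = {{0},{1},{2},{3},{4},{5,7},{6}}
stable after 3 split(s): 7 block(s)
class of 6: {6}; class of 2: {2}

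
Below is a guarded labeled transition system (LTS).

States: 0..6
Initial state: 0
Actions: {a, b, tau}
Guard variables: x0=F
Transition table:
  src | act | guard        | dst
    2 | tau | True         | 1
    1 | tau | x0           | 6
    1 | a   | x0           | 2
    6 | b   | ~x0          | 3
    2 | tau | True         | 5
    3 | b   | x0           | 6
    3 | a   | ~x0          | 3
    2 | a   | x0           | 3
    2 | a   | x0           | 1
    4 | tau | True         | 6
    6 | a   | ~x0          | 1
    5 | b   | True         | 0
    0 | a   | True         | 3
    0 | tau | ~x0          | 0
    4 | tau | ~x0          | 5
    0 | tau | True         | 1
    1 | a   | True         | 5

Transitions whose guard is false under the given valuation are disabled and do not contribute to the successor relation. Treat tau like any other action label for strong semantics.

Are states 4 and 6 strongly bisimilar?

Bisimulation quotient by refinement:
  P[0] = {{0,1,2,3,4,5,6}}
  P[1] = {{0},{1,3},{2,4},{5},{6}}
  P[2] = {{0},{1},{2},{3},{4},{5},{6}}
stable after 3 split(s): 7 block(s)
4∈{4}, 6∈{6}

Answer: NOT BISIMILAR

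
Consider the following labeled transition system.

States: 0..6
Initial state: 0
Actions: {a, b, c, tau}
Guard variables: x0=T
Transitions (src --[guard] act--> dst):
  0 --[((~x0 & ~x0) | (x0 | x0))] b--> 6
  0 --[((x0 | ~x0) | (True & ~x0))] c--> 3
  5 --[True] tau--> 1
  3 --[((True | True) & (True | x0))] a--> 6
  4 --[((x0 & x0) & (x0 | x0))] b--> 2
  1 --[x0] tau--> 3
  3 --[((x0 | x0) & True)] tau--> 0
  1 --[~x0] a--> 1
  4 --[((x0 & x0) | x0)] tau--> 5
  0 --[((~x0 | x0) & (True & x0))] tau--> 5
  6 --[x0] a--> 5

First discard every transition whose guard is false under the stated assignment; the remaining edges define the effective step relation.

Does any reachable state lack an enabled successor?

Answer: DEADLOCK-FREE

Analysis:
Reach set: {0,1,3,5,6}
  0: b→6  c→3  tau→5  [deg 3]
  1: tau→3  [deg 1]
  3: a→6  tau→0  [deg 2]
  5: tau→1  [deg 1]
  6: a→5  [deg 1]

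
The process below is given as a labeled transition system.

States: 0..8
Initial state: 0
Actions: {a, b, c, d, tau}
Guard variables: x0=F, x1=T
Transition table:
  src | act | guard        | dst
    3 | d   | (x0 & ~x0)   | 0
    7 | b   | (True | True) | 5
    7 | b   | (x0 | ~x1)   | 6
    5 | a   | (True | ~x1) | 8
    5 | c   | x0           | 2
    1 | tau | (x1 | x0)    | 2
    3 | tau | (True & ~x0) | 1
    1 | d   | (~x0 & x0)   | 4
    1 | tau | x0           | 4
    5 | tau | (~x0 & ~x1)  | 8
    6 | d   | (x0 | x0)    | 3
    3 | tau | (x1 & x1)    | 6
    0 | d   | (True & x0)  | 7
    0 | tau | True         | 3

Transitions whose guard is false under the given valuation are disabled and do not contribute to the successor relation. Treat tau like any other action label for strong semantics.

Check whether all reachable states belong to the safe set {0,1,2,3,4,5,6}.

Inv-set: {0,1,2,3,4,5,6}
Reach set: {0,1,2,3,6}
  0: ok
  1: ok
  2: ok
  3: ok
  6: ok

Answer: INVARIANT HOLDS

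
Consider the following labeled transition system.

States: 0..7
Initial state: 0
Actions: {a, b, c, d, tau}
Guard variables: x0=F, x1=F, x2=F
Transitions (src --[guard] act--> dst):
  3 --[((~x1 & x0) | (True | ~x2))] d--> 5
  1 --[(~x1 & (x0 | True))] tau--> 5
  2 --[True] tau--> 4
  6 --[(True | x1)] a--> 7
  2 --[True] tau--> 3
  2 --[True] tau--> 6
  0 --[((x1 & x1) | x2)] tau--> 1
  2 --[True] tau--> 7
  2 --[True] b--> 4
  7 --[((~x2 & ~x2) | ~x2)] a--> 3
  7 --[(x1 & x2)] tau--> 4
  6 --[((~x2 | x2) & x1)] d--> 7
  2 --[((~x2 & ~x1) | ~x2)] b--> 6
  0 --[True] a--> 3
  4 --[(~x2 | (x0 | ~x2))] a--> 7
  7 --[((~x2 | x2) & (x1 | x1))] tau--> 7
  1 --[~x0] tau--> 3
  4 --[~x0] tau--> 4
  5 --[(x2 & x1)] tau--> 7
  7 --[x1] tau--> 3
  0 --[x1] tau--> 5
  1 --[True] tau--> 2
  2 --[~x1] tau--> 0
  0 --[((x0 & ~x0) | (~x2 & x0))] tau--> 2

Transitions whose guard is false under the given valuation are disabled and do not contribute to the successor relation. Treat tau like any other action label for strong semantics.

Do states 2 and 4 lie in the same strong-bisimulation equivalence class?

Compute ~ classes (split until stable):
  π0 = {{0,1,2,3,4,5,6,7}}
  π1 = {{0,6,7},{1},{2},{3},{4},{5}}
  π2 = {{0,7},{1},{2},{3},{4},{5},{6}}
stable after 3 split(s): 7 block(s)
[2]={2}  [4]={4}

Answer: NOT BISIMILAR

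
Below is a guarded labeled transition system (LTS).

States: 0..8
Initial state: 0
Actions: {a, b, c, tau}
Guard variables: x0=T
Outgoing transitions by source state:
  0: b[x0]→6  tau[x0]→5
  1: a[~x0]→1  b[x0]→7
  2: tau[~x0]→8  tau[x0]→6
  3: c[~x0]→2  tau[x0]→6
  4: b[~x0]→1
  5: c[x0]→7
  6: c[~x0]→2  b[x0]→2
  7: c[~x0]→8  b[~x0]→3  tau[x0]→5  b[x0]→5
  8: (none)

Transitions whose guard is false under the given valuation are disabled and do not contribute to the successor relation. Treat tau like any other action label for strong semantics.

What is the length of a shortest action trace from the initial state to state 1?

BFS to 1:
  depth 0: {0}
  depth 1: {5,6}
  depth 2: {2,7}
1 never appears.

Answer: UNREACHABLE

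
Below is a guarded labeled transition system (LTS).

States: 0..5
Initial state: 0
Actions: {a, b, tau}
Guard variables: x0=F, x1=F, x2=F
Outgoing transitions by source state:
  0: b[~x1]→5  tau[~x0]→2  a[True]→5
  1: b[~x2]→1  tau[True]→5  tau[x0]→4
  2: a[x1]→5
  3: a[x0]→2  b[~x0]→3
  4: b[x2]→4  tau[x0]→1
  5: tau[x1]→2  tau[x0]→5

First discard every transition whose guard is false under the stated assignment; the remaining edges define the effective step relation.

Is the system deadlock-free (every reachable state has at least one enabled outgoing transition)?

Answer: DEADLOCK at state 2

Working:
Reach set: {0,2,5}
  0: a→5  b→5  tau→2  [3 out]
  2: ∅  [STUCK]
  5: ∅  [STUCK]
trace reaching 2: tau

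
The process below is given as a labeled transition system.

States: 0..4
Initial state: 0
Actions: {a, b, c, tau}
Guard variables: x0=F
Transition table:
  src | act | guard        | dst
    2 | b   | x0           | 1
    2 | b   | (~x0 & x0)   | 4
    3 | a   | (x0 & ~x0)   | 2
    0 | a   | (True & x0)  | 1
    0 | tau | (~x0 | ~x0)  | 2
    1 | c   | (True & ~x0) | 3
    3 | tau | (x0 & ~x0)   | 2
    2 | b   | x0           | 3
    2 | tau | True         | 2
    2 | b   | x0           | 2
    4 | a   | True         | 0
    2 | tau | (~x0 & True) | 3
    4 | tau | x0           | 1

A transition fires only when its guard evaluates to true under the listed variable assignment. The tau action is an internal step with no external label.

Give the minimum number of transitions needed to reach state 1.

Answer: UNREACHABLE

Analysis:
BFS to 1:
  depth 0: {0}
  depth 1: {2}
  depth 2: {3}
1 never appears.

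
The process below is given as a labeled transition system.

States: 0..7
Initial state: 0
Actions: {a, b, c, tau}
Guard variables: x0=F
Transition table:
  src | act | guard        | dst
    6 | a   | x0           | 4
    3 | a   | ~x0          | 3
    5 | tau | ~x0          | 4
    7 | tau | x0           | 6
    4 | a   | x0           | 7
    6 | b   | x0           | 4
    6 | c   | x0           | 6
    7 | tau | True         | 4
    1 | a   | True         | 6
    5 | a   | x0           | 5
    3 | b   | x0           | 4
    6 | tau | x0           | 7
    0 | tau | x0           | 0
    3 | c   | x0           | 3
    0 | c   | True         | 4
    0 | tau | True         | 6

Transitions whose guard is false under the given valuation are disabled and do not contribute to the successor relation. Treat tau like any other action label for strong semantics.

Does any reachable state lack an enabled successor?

Reach set: {0,4,6}
  0: c→4  tau→6  [2 out]
  4: ∅  [no exit]
  6: ∅  [no exit]
witness 4: c

Answer: DEADLOCK at state 4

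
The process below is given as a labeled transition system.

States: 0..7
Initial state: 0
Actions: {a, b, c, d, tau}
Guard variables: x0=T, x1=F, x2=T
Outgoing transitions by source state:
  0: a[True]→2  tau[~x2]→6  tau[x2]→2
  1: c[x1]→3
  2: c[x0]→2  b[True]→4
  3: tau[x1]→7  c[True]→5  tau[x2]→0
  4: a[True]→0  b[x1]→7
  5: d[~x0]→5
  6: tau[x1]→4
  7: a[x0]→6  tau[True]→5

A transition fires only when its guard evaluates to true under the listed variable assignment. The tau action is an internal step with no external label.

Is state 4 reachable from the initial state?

Answer: REACHABLE

Trace:
After dropping false guards: 9 live edges.
Layer 0: {0}
Layer 1: {2}  total {0,2}
Layer 2: {4}  total {0,2,4}
Reachable = {0,2,4}
Path to 4: a·b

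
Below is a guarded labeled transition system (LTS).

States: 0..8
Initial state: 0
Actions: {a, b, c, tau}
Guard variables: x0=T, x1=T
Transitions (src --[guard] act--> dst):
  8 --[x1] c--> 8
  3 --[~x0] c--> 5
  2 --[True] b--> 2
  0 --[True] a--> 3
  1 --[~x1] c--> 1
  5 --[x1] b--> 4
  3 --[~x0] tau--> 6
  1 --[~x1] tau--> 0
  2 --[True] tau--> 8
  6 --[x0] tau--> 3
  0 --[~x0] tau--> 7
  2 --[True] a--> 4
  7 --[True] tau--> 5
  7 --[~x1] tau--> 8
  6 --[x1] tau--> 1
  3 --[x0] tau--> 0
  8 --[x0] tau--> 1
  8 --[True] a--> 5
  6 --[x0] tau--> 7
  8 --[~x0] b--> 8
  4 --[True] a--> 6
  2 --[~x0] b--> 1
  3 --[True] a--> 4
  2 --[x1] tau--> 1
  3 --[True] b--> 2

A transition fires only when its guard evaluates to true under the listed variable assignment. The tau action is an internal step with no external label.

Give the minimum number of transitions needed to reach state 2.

BFS to 2:
  L0 = {0}
  L1 = {3}
  L2 = {2,4}
first hit 2 at d=2 via a·b

Answer: 2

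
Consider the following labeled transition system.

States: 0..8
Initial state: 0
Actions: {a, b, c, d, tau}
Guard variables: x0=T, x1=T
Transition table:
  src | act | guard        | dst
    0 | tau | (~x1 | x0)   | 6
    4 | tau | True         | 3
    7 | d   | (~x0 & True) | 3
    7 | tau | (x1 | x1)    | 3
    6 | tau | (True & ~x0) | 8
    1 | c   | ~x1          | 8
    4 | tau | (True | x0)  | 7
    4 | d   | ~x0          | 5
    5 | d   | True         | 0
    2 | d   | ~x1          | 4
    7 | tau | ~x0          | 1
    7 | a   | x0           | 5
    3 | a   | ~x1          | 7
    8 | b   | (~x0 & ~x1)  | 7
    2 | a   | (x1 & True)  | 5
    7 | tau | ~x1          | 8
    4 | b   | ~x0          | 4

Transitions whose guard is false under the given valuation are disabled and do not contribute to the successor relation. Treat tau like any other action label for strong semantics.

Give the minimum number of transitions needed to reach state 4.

Answer: UNREACHABLE

Analysis:
BFS to 4:
  Layer 0: {0}
  Layer 1: {6}
4 never appears.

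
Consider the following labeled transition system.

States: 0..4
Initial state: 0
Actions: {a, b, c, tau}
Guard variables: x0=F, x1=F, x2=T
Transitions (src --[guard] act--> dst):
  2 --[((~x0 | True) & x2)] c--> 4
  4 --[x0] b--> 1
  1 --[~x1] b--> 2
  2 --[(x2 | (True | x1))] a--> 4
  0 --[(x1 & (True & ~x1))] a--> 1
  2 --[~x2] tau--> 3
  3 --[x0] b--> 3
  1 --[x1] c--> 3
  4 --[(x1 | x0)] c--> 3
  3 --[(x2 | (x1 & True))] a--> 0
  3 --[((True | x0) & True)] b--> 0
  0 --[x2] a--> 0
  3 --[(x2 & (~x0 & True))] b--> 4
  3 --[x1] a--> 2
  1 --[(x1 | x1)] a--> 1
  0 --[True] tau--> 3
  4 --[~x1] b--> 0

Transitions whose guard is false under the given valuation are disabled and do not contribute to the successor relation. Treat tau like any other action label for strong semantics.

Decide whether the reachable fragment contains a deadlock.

Answer: DEADLOCK-FREE

Working:
R = {0,3,4}
  0: a→0  tau→3  [2 exit(s)]
  3: a→0  b→0  b→4  [3 exit(s)]
  4: b→0  [1 exit(s)]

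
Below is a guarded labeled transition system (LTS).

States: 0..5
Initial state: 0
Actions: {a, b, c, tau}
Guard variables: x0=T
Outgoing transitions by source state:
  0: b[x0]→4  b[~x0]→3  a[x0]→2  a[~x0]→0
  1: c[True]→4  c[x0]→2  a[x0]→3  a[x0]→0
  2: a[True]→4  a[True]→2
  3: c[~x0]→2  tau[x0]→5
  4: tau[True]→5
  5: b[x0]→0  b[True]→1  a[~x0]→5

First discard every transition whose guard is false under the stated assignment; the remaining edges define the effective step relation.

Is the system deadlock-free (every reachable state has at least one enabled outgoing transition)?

Answer: DEADLOCK-FREE

Analysis:
R = {0,1,2,3,4,5}
  0: a→2  b→4  [2 exit(s)]
  1: a→0  a→3  c→2  c→4  [4 exit(s)]
  2: a→2  a→4  [2 exit(s)]
  3: tau→5  [1 exit(s)]
  4: tau→5  [1 exit(s)]
  5: b→0  b→1  [2 exit(s)]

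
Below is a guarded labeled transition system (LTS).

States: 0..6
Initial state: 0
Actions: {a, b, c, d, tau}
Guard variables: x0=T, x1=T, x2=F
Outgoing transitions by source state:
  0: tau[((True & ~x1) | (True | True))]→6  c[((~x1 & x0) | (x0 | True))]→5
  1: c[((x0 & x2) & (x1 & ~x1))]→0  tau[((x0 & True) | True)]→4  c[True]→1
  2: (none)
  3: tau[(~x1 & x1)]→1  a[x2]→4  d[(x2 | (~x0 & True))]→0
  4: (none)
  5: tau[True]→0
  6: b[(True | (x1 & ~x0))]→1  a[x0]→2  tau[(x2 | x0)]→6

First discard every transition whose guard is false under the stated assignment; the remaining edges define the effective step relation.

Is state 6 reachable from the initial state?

Answer: REACHABLE

Analysis:
Guard filter leaves 8 enabled edge(s).
depth 0: {0}
depth 1: {5,6}  now seen {0,5,6}
depth 2: {1,2}  now seen {0,1,2,5,6}
depth 3: {4}  now seen {0,1,2,4,5,6}
R = {0,1,2,4,5,6}
Path to 6: tau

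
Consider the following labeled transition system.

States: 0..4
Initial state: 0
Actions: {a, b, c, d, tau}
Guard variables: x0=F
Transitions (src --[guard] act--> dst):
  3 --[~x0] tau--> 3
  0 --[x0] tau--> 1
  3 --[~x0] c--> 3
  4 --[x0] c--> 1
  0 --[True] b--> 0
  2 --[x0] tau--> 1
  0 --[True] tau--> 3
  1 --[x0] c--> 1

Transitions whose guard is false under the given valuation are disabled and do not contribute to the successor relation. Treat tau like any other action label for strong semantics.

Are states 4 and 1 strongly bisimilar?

Answer: BISIMILAR

Trace:
Refine partition for ~:
  round 0: {{0,1,2,3,4}}
  round 1: {{0},{1,2,4},{3}}
Fixed point at round 2; 3 class(es).
4∈{1,2,4}, 1∈{1,2,4}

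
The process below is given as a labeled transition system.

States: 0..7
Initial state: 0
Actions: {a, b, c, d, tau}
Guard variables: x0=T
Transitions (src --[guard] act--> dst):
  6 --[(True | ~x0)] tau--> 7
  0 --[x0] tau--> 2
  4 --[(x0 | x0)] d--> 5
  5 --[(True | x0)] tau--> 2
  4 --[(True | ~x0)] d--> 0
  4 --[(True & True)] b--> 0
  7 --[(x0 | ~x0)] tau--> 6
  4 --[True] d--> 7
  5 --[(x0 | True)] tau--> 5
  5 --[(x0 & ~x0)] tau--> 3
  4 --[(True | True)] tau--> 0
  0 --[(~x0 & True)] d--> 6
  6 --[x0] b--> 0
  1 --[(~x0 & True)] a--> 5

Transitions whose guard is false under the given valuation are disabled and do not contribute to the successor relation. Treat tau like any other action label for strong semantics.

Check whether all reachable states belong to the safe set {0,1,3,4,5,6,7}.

Allowed set {0,1,3,4,5,6,7}
R = {0,2}
  0: ✓
  2: outside
witness against invariant: tau → 2

Answer: INVARIANT VIOLATED at state 2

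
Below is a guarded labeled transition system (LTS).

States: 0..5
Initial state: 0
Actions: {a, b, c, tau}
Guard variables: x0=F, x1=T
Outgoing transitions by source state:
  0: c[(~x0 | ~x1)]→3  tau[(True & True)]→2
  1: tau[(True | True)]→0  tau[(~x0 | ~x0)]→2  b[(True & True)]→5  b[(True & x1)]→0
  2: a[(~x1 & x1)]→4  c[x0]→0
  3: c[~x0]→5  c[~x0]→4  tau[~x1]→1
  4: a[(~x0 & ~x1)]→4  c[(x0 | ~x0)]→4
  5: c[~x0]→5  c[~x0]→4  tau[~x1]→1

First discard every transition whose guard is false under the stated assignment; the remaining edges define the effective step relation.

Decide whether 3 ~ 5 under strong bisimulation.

Bisimulation quotient by refinement:
  π0 = {{0,1,2,3,4,5}}
  π1 = {{0},{1},{2},{3,4,5}}
4 equivalence class(es) (converged in 2)
class of 3: {3,4,5}; class of 5: {3,4,5}

Answer: BISIMILAR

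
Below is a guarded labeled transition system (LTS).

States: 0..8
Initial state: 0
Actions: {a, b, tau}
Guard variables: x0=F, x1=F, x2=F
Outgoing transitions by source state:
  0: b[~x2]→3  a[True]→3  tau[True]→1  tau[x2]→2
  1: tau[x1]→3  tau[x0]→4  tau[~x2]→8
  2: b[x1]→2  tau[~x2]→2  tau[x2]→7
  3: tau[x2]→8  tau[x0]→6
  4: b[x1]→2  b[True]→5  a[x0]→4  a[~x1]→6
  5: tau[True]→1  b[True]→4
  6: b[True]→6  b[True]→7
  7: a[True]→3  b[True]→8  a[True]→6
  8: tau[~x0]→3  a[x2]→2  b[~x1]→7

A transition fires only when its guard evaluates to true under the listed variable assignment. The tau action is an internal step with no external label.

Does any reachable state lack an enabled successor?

R = {0,1,3,6,7,8}
  0: a→3  b→3  tau→1  [3 exit(s)]
  1: tau→8  [1 exit(s)]
  3: ∅  [STUCK]
  6: b→6  b→7  [2 exit(s)]
  7: a→3  a→6  b→8  [3 exit(s)]
  8: b→7  tau→3  [2 exit(s)]
Path to 3: b

Answer: DEADLOCK at state 3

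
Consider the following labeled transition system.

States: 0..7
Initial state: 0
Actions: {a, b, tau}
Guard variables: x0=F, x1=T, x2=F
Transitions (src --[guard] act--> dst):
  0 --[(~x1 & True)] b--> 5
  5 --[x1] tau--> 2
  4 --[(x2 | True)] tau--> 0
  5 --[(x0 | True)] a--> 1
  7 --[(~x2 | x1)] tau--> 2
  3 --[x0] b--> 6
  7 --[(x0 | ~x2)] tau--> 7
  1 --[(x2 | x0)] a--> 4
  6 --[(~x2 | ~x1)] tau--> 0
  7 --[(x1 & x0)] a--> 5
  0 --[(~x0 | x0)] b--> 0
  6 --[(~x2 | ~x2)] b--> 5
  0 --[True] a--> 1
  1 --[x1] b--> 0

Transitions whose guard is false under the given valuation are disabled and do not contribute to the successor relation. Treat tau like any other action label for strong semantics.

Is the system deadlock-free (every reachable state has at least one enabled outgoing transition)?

Answer: DEADLOCK-FREE

Analysis:
Reach set: {0,1}
  0: a→1  b→0  [2 out]
  1: b→0  [1 out]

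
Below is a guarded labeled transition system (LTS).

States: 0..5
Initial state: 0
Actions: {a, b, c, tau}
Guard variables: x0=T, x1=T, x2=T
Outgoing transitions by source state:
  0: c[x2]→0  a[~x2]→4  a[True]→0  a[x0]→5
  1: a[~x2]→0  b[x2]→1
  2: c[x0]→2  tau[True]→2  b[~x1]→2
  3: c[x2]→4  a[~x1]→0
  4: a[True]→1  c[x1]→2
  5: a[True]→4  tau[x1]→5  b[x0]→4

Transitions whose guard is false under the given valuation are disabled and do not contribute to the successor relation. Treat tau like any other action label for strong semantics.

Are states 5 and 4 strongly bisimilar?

Answer: NOT BISIMILAR

Trace:
Bisimulation quotient by refinement:
  round 0: {{0,1,2,3,4,5}}
  round 1: {{0,4},{1},{2},{3},{5}}
  round 2: {{0},{1},{2},{3},{4},{5}}
stable after 3 split(s): 6 block(s)
class of 5: {5}; class of 4: {4}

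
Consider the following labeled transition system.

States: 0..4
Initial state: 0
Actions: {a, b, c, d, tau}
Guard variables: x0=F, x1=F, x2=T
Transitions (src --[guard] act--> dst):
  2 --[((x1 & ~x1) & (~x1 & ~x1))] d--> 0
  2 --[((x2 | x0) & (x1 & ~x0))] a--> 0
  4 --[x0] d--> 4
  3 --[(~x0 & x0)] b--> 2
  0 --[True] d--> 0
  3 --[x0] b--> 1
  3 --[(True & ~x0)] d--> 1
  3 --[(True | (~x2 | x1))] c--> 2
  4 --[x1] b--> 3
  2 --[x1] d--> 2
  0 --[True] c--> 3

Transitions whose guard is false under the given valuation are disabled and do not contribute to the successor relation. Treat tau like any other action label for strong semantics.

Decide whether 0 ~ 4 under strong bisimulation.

Answer: NOT BISIMILAR

Trace:
Refine partition for ~:
  π0 = {{0,1,2,3,4}}
  π1 = {{0,3},{1,2,4}}
  π2 = {{0},{1,2,4},{3}}
3 equivalence class(es) (converged in 3)
0∈{0}, 4∈{1,2,4}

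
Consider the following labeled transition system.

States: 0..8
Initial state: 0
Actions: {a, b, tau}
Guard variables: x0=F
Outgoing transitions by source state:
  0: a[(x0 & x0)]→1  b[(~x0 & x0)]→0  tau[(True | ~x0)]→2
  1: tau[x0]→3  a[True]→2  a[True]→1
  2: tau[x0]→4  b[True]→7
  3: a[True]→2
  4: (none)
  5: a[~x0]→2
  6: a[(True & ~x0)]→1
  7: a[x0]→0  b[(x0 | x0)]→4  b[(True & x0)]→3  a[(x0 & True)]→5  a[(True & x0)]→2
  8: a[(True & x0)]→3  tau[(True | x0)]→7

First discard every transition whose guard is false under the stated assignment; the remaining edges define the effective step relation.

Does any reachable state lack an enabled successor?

R = {0,2,7}
  0: tau→2  [1 exit(s)]
  2: b→7  [1 exit(s)]
  7: ∅  [deadlock]
trace reaching 7: tau·b

Answer: DEADLOCK at state 7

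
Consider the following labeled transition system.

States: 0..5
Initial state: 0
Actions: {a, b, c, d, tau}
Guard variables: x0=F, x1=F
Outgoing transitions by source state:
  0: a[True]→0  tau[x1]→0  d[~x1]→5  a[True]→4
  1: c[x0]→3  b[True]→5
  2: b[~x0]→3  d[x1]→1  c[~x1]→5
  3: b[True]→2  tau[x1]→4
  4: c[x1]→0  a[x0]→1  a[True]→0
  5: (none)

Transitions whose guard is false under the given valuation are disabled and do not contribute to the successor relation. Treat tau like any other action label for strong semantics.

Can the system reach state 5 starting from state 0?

Answer: REACHABLE

Working:
8 transition(s) survive guard evaluation.
L0 = {0}
L1 = {4,5}  cumulative {0,4,5}
Reach set: {0,4,5}
trace reaching 5: d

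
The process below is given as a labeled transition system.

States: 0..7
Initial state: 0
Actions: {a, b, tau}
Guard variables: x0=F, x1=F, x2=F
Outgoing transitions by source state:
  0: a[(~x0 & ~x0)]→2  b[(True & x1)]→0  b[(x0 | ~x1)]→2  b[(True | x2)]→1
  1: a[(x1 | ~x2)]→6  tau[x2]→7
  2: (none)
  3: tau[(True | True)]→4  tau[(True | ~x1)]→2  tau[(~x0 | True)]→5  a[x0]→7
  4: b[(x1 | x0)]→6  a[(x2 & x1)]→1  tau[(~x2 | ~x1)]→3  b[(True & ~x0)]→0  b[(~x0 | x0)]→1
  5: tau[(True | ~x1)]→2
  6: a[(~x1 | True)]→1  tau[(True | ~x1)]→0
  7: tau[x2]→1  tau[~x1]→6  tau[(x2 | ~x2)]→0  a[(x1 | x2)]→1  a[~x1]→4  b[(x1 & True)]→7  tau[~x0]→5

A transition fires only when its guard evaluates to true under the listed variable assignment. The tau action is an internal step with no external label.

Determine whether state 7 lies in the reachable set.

Guard filter leaves 17 enabled edge(s).
Layer 0: {0}
Layer 1: {1,2}  total {0,1,2}
Layer 2: {6}  total {0,1,2,6}
R = {0,1,2,6}

Answer: UNREACHABLE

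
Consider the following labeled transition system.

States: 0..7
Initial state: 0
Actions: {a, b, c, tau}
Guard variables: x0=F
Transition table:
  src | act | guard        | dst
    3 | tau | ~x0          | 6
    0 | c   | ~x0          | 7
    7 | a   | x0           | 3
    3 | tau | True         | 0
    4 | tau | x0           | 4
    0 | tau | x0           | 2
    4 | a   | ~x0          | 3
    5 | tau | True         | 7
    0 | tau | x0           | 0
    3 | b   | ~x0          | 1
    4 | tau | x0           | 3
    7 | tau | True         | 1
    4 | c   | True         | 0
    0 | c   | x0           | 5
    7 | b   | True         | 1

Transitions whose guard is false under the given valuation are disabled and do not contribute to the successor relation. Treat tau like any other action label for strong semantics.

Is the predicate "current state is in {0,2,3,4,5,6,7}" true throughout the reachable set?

Safe = {0,2,3,4,5,6,7}
Reachable = {0,1,7}
  0: safe
  1: ✗ unsafe
  7: safe
witness against invariant: c·tau → 1

Answer: INVARIANT VIOLATED at state 1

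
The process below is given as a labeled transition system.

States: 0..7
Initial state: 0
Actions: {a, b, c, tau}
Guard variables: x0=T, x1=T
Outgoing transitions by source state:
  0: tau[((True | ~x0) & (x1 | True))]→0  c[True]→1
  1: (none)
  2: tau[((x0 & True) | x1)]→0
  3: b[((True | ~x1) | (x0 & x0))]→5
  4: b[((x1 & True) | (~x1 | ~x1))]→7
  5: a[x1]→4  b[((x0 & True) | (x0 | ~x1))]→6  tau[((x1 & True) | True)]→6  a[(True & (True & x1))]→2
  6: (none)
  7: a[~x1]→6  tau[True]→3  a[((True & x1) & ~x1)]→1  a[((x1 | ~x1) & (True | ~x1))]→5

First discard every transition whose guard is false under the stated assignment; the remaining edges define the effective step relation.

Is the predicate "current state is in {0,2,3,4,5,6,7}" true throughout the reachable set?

Answer: INVARIANT VIOLATED at state 1

Analysis:
Safe = {0,2,3,4,5,6,7}
Reach set: {0,1}
  0: safe
  1: VIOLATES
counterexample path to 1: c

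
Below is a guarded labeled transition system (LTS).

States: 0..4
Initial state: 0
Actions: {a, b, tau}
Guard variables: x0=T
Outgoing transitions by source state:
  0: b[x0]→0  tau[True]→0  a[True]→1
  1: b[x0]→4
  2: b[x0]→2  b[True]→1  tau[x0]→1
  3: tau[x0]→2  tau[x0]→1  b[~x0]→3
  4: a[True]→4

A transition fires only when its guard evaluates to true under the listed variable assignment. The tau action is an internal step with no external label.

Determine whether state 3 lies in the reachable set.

Answer: UNREACHABLE

Trace:
Guard filter leaves 10 enabled edge(s).
L0 = {0}
L1 = {1}  total {0,1}
L2 = {4}  total {0,1,4}
Reach set: {0,1,4}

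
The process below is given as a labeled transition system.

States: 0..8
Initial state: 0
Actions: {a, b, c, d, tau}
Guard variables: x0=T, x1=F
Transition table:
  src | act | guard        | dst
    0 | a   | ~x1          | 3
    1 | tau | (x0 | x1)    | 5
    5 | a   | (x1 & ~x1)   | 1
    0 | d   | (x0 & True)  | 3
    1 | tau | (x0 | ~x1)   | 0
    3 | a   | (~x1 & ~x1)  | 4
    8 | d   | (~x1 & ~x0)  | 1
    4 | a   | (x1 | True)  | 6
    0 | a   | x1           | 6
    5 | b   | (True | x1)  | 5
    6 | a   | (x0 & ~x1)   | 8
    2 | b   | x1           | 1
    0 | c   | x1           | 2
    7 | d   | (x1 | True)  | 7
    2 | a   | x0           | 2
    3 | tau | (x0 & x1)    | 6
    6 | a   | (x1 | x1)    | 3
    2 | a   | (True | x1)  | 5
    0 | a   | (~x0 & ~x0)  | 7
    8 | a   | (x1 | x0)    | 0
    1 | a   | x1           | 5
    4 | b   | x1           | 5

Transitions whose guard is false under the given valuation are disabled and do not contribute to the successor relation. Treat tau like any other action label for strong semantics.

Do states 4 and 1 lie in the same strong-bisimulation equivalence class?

Bisimulation quotient by refinement:
  P[0] = {{0,1,2,3,4,5,6,7,8}}
  P[1] = {{0},{1},{2,3,4,6,8},{5},{7}}
  P[2] = {{0},{1},{2},{3,4,6},{5},{7},{8}}
  P[3] = {{0},{1},{2},{3,4},{5},{6},{7},{8}}
  P[4] = {{0},{1},{2},{3},{4},{5},{6},{7},{8}}
9 equivalence class(es) (converged in 5)
class of 4: {4}; class of 1: {1}

Answer: NOT BISIMILAR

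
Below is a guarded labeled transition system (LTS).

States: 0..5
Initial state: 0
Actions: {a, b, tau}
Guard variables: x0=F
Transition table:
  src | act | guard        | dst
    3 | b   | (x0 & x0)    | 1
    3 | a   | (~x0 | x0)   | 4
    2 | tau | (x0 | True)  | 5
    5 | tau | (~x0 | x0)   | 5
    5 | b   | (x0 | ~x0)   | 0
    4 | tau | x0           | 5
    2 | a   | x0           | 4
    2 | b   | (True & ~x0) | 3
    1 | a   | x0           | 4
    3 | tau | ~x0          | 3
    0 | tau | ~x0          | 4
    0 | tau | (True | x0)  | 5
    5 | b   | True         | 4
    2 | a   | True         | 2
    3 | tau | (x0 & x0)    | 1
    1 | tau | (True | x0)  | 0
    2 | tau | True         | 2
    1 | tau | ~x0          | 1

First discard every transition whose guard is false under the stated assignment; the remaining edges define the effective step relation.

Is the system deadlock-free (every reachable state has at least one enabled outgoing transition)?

Answer: DEADLOCK at state 4

Trace:
R = {0,4,5}
  0: tau→4  tau→5  [2 out]
  4: ∅  [no exit]
  5: b→0  b→4  tau→5  [3 out]
Path to 4: tau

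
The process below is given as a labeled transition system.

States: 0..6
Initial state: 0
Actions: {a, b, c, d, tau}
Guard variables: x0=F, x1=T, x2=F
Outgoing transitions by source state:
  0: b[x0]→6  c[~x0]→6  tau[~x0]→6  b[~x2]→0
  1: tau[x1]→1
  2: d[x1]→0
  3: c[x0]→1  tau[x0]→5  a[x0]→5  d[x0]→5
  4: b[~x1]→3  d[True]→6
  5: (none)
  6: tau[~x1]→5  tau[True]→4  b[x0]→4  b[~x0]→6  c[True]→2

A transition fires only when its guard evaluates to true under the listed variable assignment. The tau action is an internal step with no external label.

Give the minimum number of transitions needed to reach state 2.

BFS to 2:
  L0 = {0}
  L1 = {6}
  L2 = {2,4}
first hit 2 at d=2 via c·c

Answer: 2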